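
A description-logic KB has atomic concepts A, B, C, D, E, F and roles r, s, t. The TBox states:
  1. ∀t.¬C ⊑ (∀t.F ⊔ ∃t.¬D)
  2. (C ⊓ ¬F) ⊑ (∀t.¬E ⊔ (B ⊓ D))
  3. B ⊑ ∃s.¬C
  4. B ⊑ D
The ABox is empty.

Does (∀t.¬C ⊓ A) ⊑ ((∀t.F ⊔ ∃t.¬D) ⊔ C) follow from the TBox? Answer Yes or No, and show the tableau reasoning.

1. (∀t.¬C ⊓ A) ⊑ ((∀t.F ⊔ ∃t.¬D) ⊔ C)  ⇔  ((∀t.¬C ⊓ A) ⊓ ((∃t.¬F ⊓ ∀t.D) ⊓ ¬C)) unsat w.r.t. T
   all branches close; clash {D, ¬D} at an ∃-successor
2. Hence (∀t.¬C ⊓ A) ⊑ ((∀t.F ⊔ ∃t.¬D) ⊔ C): entailed.

Yes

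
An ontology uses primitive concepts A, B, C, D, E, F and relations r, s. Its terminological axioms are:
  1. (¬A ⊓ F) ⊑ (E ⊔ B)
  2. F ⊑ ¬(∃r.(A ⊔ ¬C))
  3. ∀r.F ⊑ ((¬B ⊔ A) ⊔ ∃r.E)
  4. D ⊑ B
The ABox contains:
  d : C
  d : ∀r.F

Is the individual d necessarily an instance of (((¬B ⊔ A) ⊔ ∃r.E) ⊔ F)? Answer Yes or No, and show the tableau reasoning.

1. d : (((¬B ⊔ A) ⊔ ∃r.E) ⊔ F)?  L(d) = {C, ∀r.F} ∪ {(((B ⊓ ¬A) ⊓ ∀r.¬E) ⊓ ¬F)}
   clash {E, ¬E} at an ∃-successor — d ∈ (((¬B ⊔ A) ⊔ ∃r.E) ⊔ F)
2. Hence d : (((¬B ⊔ A) ⊔ ∃r.E) ⊔ F): entailed.

Yes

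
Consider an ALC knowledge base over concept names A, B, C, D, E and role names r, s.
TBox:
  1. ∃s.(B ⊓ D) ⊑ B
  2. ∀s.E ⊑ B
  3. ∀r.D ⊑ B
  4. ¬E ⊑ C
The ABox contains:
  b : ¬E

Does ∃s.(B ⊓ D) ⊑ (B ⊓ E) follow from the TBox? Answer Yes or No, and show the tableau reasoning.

No

1. ∃s.(B ⊓ D) ⊑ (B ⊓ E)  ⇔  (∃s.(B ⊓ D) ⊓ (¬B ⊔ ¬E)) unsat w.r.t. T
   apply at x₀: ∃s.(B ⊓ D)⊑B
   open: L(x₀) ⊇ {B, C, ¬E, ∃r.¬D, ∃s.(B ⊓ D), …} (+ ∃-successors)
2. Hence ∃s.(B ⊓ D) ⊑ (B ⊓ E): not entailed.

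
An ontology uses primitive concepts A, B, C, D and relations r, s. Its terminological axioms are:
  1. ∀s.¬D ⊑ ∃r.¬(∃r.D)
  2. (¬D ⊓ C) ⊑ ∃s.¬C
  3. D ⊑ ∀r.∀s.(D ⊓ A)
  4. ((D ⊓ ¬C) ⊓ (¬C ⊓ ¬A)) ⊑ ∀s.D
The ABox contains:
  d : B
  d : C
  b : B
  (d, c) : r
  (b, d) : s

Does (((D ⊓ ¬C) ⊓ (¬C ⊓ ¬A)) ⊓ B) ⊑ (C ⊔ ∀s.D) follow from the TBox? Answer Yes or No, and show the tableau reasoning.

1. (((D ⊓ ¬C) ⊓ (¬C ⊓ ¬A)) ⊓ B) ⊑ (C ⊔ ∀s.D)  ⇔  ((((D ⊓ ¬C) ⊓ (¬C ⊓ ¬A)) ⊓ B) ⊓ (¬C ⊓ ∃s.¬D)) unsat w.r.t. T
   all branches close; clash {D, ¬D} at an ∃-successor
2. Hence (((D ⊓ ¬C) ⊓ (¬C ⊓ ¬A)) ⊓ B) ⊑ (C ⊔ ∀s.D): entailed.

Yes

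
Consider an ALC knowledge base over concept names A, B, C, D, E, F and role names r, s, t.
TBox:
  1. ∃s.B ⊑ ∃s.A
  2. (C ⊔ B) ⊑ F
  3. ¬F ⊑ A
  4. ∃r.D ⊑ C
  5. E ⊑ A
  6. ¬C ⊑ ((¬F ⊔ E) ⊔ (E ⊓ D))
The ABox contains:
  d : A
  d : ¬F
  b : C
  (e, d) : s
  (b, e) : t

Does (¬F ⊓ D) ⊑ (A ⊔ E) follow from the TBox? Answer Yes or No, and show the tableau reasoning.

Yes

1. (¬F ⊓ D) ⊑ (A ⊔ E)  ⇔  ((¬F ⊓ D) ⊓ (¬A ⊓ ¬E)) unsat w.r.t. T
   all branches close; clash {A, ¬A} at x₀
2. Hence (¬F ⊓ D) ⊑ (A ⊔ E): entailed.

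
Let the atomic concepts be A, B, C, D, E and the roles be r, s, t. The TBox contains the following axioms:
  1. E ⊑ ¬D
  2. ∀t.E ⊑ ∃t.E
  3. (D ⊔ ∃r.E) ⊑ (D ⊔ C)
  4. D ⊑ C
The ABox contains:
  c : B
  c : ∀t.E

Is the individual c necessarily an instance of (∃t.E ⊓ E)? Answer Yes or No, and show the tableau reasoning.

No

1. c : (∃t.E ⊓ E)?  L(c) = {B, ∀t.E} ∪ {(∀t.¬E ⊔ ¬E)}
   apply at c: ∀t.E⊑∃t.E
   open: L(c) ⊇ {B, ¬D, ¬E, ∀r.¬E, ∀t.E, …} (+ ∃-successors) — c ∉ (∃t.E ⊓ E) possible
2. Hence c : (∃t.E ⊓ E): not entailed.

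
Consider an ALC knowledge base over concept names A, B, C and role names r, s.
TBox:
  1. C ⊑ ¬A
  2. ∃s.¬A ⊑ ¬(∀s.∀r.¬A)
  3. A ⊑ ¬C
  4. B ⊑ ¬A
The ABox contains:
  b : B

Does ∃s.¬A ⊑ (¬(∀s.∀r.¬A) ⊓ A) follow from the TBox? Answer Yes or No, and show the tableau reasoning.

1. ∃s.¬A ⊑ (¬(∀s.∀r.¬A) ⊓ A)  ⇔  (∃s.¬A ⊓ (∀s.∀r.¬A ⊔ ¬A)) unsat w.r.t. T
   apply at x₀: ∃s.¬A⊑¬(∀s.∀r.¬A)
   open: L(x₀) ⊇ {¬A, ∃s.¬A, ∃s.∃r.A} (+ ∃-successors)
2. Hence ∃s.¬A ⊑ (¬(∀s.∀r.¬A) ⊓ A): not entailed.

No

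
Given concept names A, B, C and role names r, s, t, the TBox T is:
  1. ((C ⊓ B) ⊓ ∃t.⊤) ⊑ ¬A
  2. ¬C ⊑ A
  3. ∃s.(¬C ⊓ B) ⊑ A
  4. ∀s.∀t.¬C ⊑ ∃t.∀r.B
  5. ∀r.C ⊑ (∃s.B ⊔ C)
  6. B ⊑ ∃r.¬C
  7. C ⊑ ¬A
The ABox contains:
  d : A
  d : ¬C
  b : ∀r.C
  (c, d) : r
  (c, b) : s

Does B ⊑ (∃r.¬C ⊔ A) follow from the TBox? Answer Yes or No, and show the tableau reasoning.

1. B ⊑ (∃r.¬C ⊔ A)  ⇔  (B ⊓ (∀r.C ⊓ ¬A)) unsat w.r.t. T
   all branches close; clash {A, ¬A} at x₀
2. Hence B ⊑ (∃r.¬C ⊔ A): entailed.

Yes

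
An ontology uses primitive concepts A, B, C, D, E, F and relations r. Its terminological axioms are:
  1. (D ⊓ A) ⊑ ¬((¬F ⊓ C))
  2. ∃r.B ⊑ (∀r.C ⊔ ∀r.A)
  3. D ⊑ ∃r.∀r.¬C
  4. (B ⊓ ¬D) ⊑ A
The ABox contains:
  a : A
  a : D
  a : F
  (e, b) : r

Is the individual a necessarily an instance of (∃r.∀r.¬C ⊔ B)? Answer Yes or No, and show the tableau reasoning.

1. a : (∃r.∀r.¬C ⊔ B)?  L(a) = {A, D, F} ∪ {(∀r.∃r.C ⊓ ¬B)}
   clash {C, ¬C} at an ∃-successor — a ∈ (∃r.∀r.¬C ⊔ B)
2. Hence a : (∃r.∀r.¬C ⊔ B): entailed.

Yes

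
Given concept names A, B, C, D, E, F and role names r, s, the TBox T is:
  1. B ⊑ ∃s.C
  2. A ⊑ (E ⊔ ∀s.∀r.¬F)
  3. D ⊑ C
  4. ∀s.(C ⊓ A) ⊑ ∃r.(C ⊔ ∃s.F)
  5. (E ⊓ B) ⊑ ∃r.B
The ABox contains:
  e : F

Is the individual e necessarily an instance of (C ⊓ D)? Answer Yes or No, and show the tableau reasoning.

No

1. e : (C ⊓ D)?  L(e) = {F} ∪ {(¬C ⊔ ¬D)}
   open: L(e) ⊇ {F, ¬A, ¬B, ¬C, ¬D, …} (+ ∃-successors) — e ∉ (C ⊓ D) possible
2. Hence e : (C ⊓ D): not entailed.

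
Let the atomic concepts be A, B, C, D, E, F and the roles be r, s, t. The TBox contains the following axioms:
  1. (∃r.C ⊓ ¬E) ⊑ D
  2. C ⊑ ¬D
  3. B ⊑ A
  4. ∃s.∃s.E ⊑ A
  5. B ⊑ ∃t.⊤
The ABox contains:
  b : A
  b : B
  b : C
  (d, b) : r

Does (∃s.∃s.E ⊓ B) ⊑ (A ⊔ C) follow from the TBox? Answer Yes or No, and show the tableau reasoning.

Yes

1. (∃s.∃s.E ⊓ B) ⊑ (A ⊔ C)  ⇔  ((∃s.∃s.E ⊓ B) ⊓ (¬A ⊓ ¬C)) unsat w.r.t. T
   all branches close; clash {A, ¬A} at x₀
2. Hence (∃s.∃s.E ⊓ B) ⊑ (A ⊔ C): entailed.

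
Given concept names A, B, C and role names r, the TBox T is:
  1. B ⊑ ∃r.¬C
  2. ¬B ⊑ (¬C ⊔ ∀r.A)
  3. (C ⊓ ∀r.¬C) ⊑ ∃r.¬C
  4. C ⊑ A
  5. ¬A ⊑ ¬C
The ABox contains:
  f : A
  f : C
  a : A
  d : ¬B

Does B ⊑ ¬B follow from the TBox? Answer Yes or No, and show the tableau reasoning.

No

1. B ⊑ ¬B  ⇔  (B ⊓ B) unsat w.r.t. T
   apply at x₀: B⊑∃r.¬C
   open: L(x₀) ⊇ {A, B, ¬C, ∃r.¬C} (+ ∃-successors)
2. Hence B ⊑ ¬B: not entailed.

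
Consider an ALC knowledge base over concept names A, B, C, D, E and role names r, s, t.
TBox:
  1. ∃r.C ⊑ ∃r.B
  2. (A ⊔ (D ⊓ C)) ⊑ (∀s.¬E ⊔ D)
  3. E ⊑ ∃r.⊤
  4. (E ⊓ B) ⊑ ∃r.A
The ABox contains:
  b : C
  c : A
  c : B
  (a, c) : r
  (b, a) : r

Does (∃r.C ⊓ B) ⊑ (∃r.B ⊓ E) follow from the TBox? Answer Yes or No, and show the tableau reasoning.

No

1. (∃r.C ⊓ B) ⊑ (∃r.B ⊓ E)  ⇔  ((∃r.C ⊓ B) ⊓ (∀r.¬B ⊔ ¬E)) unsat w.r.t. T
   apply at x₀: ∃r.C⊑∃r.B
   open: L(x₀) ⊇ {B, ¬A, ¬D, ¬E, ∃r.B, …} (+ ∃-successors)
2. Hence (∃r.C ⊓ B) ⊑ (∃r.B ⊓ E): not entailed.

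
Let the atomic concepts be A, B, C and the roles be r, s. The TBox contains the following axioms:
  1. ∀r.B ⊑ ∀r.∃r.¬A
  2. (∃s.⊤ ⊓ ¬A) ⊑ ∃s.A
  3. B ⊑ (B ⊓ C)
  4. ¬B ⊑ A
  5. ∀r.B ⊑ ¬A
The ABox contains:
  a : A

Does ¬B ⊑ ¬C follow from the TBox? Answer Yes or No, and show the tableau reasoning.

1. ¬B ⊑ ¬C  ⇔  (¬B ⊓ C) unsat w.r.t. T
   apply at x₀: ¬B⊑A
   open: L(x₀) ⊇ {A, C, ¬B, ∃r.¬B} (+ ∃-successors)
2. Hence ¬B ⊑ ¬C: not entailed.

No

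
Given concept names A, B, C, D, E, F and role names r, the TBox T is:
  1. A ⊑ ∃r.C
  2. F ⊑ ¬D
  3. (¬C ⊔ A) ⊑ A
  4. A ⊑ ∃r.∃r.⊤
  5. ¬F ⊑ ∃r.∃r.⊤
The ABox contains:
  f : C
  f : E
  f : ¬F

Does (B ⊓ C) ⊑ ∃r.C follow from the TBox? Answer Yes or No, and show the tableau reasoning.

1. (B ⊓ C) ⊑ ∃r.C  ⇔  ((B ⊓ C) ⊓ ∀r.¬C) unsat w.r.t. T
   open: L(x₀) ⊇ {B, C, ¬A, ¬F, ∀r.¬C, …} (+ ∃-successors)
2. Hence (B ⊓ C) ⊑ ∃r.C: not entailed.

No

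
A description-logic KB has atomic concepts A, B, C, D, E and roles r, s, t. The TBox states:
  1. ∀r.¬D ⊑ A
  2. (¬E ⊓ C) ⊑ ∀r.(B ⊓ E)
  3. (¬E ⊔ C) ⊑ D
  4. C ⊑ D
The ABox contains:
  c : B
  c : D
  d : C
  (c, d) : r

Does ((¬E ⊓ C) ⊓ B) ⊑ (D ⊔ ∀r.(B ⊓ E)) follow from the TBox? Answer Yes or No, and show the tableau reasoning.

1. ((¬E ⊓ C) ⊓ B) ⊑ (D ⊔ ∀r.(B ⊓ E))  ⇔  (((¬E ⊓ C) ⊓ B) ⊓ (¬D ⊓ ∃r.(¬B ⊔ ¬E))) unsat w.r.t. T
   all branches close; clash {D, ¬D} at x₀
2. Hence ((¬E ⊓ C) ⊓ B) ⊑ (D ⊔ ∀r.(B ⊓ E)): entailed.

Yes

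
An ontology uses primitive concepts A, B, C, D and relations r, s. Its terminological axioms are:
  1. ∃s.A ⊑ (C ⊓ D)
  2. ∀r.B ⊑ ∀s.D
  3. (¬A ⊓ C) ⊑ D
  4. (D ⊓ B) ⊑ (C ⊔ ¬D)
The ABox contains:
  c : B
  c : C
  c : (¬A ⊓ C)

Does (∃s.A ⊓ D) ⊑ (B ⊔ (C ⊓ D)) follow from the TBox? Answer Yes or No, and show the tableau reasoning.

Yes

1. (∃s.A ⊓ D) ⊑ (B ⊔ (C ⊓ D))  ⇔  ((∃s.A ⊓ D) ⊓ (¬B ⊓ (¬C ⊔ ¬D))) unsat w.r.t. T
   all branches close; clash {D, ¬D} at x₀
2. Hence (∃s.A ⊓ D) ⊑ (B ⊔ (C ⊓ D)): entailed.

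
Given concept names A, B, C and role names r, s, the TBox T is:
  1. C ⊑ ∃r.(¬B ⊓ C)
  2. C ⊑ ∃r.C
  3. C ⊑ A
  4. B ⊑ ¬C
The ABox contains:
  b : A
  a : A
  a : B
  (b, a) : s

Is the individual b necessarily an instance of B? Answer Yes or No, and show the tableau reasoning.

No

1. b : B?  L(b) = {A} ∪ {¬B}
   open: L(b) ⊇ {A, ¬B, ¬C} — b ∉ B possible
2. Hence b : B: not entailed.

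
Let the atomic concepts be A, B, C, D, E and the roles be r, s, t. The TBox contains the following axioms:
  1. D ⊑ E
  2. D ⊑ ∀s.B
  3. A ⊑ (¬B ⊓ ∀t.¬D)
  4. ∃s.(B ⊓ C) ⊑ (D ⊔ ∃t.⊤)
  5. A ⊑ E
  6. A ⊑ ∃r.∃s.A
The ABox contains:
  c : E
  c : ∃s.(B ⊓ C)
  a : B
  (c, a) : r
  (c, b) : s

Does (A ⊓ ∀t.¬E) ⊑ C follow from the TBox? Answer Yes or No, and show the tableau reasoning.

1. (A ⊓ ∀t.¬E) ⊑ C  ⇔  ((A ⊓ ∀t.¬E) ⊓ ¬C) unsat w.r.t. T
   apply at x₀: A⊑(¬B ⊓ ∀t.¬D); A⊑E; A⊑∃r.∃s.A
   open: L(x₀) ⊇ {A, E, ¬B, ¬C, ¬D, …} (+ ∃-successors)
2. Hence (A ⊓ ∀t.¬E) ⊑ C: not entailed.

No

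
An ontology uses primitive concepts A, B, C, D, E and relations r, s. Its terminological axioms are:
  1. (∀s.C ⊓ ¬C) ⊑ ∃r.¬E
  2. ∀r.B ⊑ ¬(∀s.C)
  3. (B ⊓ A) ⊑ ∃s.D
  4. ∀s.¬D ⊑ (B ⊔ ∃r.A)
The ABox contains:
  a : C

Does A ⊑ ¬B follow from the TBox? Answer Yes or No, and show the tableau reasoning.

1. A ⊑ ¬B  ⇔  (A ⊓ B) unsat w.r.t. T
   open: L(x₀) ⊇ {A, B, ∃r.¬B, ∃s.D, ∃s.¬C} (+ ∃-successors)
2. Hence A ⊑ ¬B: not entailed.

No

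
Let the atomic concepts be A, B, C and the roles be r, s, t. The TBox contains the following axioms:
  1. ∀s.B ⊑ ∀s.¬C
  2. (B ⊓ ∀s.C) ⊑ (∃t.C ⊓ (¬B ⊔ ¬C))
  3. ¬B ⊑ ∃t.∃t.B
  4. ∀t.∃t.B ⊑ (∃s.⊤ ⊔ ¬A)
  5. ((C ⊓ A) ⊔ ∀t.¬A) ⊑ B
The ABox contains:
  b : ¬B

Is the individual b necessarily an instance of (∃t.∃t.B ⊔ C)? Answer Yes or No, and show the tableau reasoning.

Yes

1. b : (∃t.∃t.B ⊔ C)?  L(b) = {¬B} ∪ {(∀t.∀t.¬B ⊓ ¬C)}
   clash {B, ¬B} at b — b ∈ (∃t.∃t.B ⊔ C)
2. Hence b : (∃t.∃t.B ⊔ C): entailed.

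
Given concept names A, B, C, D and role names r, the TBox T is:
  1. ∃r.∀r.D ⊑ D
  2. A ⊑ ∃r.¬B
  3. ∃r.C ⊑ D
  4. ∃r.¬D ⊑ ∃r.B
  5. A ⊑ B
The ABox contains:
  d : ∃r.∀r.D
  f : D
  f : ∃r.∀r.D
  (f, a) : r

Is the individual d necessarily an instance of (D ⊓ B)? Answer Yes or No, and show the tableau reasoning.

1. d : (D ⊓ B)?  L(d) = {∃r.∀r.D} ∪ {(¬D ⊔ ¬B)}
   apply at d: ∃r.∀r.D⊑D
   open: L(d) ⊇ {D, ¬A, ¬B, ∀r.D, ∀r.¬C, …} (+ ∃-successors) — d ∉ (D ⊓ B) possible
2. Hence d : (D ⊓ B): not entailed.

No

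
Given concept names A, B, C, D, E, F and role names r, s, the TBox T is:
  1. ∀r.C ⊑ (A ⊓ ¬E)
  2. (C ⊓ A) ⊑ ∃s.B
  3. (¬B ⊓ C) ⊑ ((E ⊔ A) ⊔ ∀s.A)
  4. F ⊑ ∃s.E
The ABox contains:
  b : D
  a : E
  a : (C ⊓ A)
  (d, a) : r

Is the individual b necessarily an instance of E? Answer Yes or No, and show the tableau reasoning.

1. b : E?  L(b) = {D} ∪ {¬E}
   open: L(b) ⊇ {B, D, ¬C, ¬E, ¬F, …} (+ ∃-successors) — b ∉ E possible
2. Hence b : E: not entailed.

No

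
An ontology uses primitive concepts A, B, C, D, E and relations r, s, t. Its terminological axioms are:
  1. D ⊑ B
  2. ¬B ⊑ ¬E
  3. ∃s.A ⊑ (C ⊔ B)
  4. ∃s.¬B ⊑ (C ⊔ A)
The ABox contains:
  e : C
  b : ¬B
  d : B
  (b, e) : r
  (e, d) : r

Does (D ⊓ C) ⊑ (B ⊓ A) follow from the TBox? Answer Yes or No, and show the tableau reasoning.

1. (D ⊓ C) ⊑ (B ⊓ A)  ⇔  ((D ⊓ C) ⊓ (¬B ⊔ ¬A)) unsat w.r.t. T
   apply at x₀: D⊑B
   open: L(x₀) ⊇ {B, C, D, ¬A, ∀s.B, …}
2. Hence (D ⊓ C) ⊑ (B ⊓ A): not entailed.

No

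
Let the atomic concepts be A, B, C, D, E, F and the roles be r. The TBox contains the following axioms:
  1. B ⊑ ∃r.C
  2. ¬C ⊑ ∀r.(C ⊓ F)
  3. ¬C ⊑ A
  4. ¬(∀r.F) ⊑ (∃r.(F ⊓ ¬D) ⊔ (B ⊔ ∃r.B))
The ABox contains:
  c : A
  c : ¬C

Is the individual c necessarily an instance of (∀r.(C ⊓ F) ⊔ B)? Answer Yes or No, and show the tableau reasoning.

Yes

1. c : (∀r.(C ⊓ F) ⊔ B)?  L(c) = {A, ¬C} ∪ {(∃r.(¬C ⊔ ¬F) ⊓ ¬B)}
   clash {F, ¬F} at an ∃-successor — c ∈ (∀r.(C ⊓ F) ⊔ B)
2. Hence c : (∀r.(C ⊓ F) ⊔ B): entailed.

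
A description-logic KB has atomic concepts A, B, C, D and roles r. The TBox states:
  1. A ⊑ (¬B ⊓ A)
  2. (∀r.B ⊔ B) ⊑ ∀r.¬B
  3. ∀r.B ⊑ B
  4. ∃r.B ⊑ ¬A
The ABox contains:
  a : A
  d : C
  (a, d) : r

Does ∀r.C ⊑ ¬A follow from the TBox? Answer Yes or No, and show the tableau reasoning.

No

1. ∀r.C ⊑ ¬A  ⇔  (∀r.C ⊓ A) unsat w.r.t. T
   apply at x₀: A⊑(¬B ⊓ A)
   open: L(x₀) ⊇ {A, ¬B, ∀r.C, ∀r.¬B, ∃r.¬B} (+ ∃-successors)
2. Hence ∀r.C ⊑ ¬A: not entailed.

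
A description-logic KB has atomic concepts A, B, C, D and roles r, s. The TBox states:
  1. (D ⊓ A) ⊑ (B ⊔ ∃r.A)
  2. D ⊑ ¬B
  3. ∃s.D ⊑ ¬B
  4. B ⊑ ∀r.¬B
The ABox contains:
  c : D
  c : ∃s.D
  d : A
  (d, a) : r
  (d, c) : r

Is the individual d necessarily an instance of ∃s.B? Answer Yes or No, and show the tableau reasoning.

No

1. d : ∃s.B?  L(d) = {A} ∪ {∀s.¬B}
   open: L(d) ⊇ {A, ¬B, ¬D, ∀s.¬B} — d ∉ ∃s.B possible
2. Hence d : ∃s.B: not entailed.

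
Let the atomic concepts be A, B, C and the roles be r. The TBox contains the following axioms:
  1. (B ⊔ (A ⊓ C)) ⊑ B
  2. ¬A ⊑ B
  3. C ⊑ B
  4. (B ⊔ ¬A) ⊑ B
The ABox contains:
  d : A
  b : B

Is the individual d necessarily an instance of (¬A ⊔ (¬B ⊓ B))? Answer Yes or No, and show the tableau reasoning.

No

1. d : (¬A ⊔ (¬B ⊓ B))?  L(d) = {A} ∪ {(A ⊓ (B ⊔ ¬B))}
   open: L(d) ⊇ {A, B} — d ∉ (¬A ⊔ (¬B ⊓ B)) possible
2. Hence d : (¬A ⊔ (¬B ⊓ B)): not entailed.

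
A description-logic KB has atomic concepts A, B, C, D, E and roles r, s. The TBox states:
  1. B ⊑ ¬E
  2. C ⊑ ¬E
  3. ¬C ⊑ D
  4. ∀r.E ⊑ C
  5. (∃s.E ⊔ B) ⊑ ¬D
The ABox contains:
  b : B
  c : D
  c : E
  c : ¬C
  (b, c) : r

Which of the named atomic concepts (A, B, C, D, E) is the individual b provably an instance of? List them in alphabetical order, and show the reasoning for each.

{B, C}

1. b : A?  L(b) = {B} ∪ {¬A}
   apply at b: B⊑¬E
   open: L(b) ⊇ {B, C, ¬A, ¬D, ¬E} — b ∉ A possible
2. b : B?  L(b) = {B} ∪ {¬B}
   clash {B, ¬B} at b — b ∈ B
3. b : C?  L(b) = {B} ∪ {¬C}
   clash {C, ¬C} at b — b ∈ C
4. b : D?  L(b) = {B} ∪ {¬D}
   apply at b: B⊑¬E
   open: L(b) ⊇ {B, C, ¬D, ¬E} — b ∉ D possible
5. b : E?  L(b) = {B} ∪ {¬E}
   open: L(b) ⊇ {B, C, ¬D, ¬E} — b ∉ E possible
6. Entailed for b: {B, C}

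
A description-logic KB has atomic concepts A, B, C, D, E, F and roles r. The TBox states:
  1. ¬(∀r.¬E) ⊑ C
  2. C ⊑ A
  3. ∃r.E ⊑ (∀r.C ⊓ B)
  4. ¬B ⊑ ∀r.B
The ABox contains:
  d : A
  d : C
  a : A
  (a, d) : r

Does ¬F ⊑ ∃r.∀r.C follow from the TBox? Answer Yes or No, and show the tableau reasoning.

1. ¬F ⊑ ∃r.∀r.C  ⇔  (¬F ⊓ ∀r.∃r.¬C) unsat w.r.t. T
   open: L(x₀) ⊇ {B, ¬C, ¬F, ∀r.¬E, ∀r.∃r.¬C}
2. Hence ¬F ⊑ ∃r.∀r.C: not entailed.

No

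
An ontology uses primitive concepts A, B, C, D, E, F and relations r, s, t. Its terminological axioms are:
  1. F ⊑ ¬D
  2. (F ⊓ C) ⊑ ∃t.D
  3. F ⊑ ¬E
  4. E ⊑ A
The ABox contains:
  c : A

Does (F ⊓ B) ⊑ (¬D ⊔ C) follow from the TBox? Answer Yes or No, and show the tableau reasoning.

Yes

1. (F ⊓ B) ⊑ (¬D ⊔ C)  ⇔  ((F ⊓ B) ⊓ (D ⊓ ¬C)) unsat w.r.t. T
   all branches close; clash {D, ¬D} at x₀
2. Hence (F ⊓ B) ⊑ (¬D ⊔ C): entailed.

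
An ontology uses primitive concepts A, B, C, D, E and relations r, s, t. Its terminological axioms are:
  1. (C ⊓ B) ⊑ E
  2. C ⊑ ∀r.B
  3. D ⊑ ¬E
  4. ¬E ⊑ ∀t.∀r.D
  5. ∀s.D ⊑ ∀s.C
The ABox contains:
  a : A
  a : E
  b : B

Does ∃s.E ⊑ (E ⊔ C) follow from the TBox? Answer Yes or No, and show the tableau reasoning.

1. ∃s.E ⊑ (E ⊔ C)  ⇔  (∃s.E ⊓ (¬E ⊓ ¬C)) unsat w.r.t. T
   apply at x₀: ¬E⊑∀t.∀r.D
   open: L(x₀) ⊇ {¬C, ¬E, ∀t.∀r.D, ∃s.E, ∃s.¬D} (+ ∃-successors)
2. Hence ∃s.E ⊑ (E ⊔ C): not entailed.

No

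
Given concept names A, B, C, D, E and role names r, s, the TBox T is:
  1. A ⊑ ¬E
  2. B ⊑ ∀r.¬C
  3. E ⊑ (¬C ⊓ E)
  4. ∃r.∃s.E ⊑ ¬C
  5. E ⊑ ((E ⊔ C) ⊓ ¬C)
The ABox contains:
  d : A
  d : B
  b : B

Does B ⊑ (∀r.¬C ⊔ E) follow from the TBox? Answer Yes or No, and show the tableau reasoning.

1. B ⊑ (∀r.¬C ⊔ E)  ⇔  (B ⊓ (∃r.C ⊓ ¬E)) unsat w.r.t. T
   all branches close; clash {C, ¬C} at an ∃-successor
2. Hence B ⊑ (∀r.¬C ⊔ E): entailed.

Yes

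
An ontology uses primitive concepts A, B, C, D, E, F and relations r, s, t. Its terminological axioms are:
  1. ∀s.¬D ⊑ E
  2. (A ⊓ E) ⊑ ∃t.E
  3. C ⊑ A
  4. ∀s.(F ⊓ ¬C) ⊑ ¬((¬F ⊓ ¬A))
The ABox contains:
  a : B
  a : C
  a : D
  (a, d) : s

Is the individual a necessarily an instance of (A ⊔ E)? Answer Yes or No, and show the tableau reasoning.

1. a : (A ⊔ E)?  L(a) = {B, C, D} ∪ {(¬A ⊓ ¬E)}
   clash {A, ¬A} at a — a ∈ (A ⊔ E)
2. Hence a : (A ⊔ E): entailed.

Yes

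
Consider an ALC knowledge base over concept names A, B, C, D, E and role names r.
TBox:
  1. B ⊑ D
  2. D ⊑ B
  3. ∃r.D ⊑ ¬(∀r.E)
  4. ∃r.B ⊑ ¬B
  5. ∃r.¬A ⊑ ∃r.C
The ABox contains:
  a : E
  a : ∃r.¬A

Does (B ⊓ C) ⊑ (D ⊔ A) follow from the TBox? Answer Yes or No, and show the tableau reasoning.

1. (B ⊓ C) ⊑ (D ⊔ A)  ⇔  ((B ⊓ C) ⊓ (¬D ⊓ ¬A)) unsat w.r.t. T
   all branches close; clash {D, ¬D} at x₀
2. Hence (B ⊓ C) ⊑ (D ⊔ A): entailed.

Yes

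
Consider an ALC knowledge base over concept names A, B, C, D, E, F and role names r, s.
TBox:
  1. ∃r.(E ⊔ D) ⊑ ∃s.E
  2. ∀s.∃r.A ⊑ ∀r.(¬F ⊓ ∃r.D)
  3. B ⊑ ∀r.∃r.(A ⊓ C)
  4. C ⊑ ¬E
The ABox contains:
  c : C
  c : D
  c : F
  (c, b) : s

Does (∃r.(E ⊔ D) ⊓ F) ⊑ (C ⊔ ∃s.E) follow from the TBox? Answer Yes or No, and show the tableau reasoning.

1. (∃r.(E ⊔ D) ⊓ F) ⊑ (C ⊔ ∃s.E)  ⇔  ((∃r.(E ⊔ D) ⊓ F) ⊓ (¬C ⊓ ∀s.¬E)) unsat w.r.t. T
   all branches close; clash {E, ¬E} at an ∃-successor
2. Hence (∃r.(E ⊔ D) ⊓ F) ⊑ (C ⊔ ∃s.E): entailed.

Yes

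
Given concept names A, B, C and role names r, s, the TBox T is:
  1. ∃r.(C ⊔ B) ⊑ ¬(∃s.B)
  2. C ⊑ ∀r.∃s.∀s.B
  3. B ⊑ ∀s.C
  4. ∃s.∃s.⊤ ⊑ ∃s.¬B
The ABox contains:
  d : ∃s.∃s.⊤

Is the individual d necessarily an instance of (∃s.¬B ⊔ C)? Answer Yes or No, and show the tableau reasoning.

Yes

1. d : (∃s.¬B ⊔ C)?  L(d) = {∃s.∃s.⊤} ∪ {(∀s.B ⊓ ¬C)}
   clash {B, ¬B} at an ∃-successor — d ∈ (∃s.¬B ⊔ C)
2. Hence d : (∃s.¬B ⊔ C): entailed.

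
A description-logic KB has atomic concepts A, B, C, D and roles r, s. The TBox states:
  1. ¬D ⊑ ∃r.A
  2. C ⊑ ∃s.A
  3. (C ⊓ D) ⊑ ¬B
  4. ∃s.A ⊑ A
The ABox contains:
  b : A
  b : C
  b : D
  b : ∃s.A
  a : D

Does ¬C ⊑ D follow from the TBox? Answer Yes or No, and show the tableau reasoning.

No

1. ¬C ⊑ D  ⇔  (¬C ⊓ ¬D) unsat w.r.t. T
   apply at x₀: ¬D⊑∃r.A
   open: L(x₀) ⊇ {¬C, ¬D, ∀s.¬A, ∃r.A} (+ ∃-successors)
2. Hence ¬C ⊑ D: not entailed.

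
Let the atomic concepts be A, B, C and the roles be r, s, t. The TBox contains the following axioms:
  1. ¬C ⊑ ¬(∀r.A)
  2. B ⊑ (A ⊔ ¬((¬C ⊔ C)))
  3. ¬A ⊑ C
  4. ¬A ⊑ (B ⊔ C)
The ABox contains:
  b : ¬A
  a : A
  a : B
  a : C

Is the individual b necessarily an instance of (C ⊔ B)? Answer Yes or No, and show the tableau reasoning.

1. b : (C ⊔ B)?  L(b) = {¬A} ∪ {(¬C ⊓ ¬B)}
   clash {C, ¬C} at b — b ∈ (C ⊔ B)
2. Hence b : (C ⊔ B): entailed.

Yes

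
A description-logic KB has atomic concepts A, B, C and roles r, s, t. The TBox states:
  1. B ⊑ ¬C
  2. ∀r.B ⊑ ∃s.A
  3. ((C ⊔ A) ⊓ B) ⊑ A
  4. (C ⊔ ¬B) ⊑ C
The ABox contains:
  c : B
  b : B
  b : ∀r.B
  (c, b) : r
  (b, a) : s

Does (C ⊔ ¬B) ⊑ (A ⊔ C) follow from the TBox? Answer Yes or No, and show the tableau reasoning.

Yes

1. (C ⊔ ¬B) ⊑ (A ⊔ C)  ⇔  ((C ⊔ ¬B) ⊓ (¬A ⊓ ¬C)) unsat w.r.t. T
   all branches close; clash {C, ¬C} at x₀
2. Hence (C ⊔ ¬B) ⊑ (A ⊔ C): entailed.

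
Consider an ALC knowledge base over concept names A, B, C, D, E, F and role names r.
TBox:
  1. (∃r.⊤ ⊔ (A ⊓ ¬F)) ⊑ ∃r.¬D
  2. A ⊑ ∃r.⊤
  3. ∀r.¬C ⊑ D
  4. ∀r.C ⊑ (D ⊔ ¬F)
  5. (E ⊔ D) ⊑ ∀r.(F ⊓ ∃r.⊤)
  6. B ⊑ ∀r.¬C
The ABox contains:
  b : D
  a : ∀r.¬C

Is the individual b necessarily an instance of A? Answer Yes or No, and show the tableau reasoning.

1. b : A?  L(b) = {D} ∪ {¬A}
   open: L(b) ⊇ {D, ¬A, ¬B, ∀r.(F ⊓ ∃r.⊤), ∃r.¬C, …} (+ ∃-successors) — b ∉ A possible
2. Hence b : A: not entailed.

No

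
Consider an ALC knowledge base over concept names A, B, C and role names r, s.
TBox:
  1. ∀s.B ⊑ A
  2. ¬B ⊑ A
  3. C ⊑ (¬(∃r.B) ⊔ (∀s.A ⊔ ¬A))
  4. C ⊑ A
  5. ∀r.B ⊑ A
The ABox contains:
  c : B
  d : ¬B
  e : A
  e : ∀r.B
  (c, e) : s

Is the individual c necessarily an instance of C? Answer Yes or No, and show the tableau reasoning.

No

1. c : C?  L(c) = {B} ∪ {¬C}
   open: L(c) ⊇ {B, ¬C, ∃r.¬B, ∃s.¬B} (+ ∃-successors) — c ∉ C possible
2. Hence c : C: not entailed.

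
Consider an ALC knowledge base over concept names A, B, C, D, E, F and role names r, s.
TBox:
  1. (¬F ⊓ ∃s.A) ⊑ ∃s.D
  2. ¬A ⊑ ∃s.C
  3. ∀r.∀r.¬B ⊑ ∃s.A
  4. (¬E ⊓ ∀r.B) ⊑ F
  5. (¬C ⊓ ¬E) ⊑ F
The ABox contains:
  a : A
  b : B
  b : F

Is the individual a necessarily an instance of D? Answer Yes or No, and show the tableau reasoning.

No

1. a : D?  L(a) = {A} ∪ {¬D}
   open: L(a) ⊇ {A, C, E, F, ¬D, …} (+ ∃-successors) — a ∉ D possible
2. Hence a : D: not entailed.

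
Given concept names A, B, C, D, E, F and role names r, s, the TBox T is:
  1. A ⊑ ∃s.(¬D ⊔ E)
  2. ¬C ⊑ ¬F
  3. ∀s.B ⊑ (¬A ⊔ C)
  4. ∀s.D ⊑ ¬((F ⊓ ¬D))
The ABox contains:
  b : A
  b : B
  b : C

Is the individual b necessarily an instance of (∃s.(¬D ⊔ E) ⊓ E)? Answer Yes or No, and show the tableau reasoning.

1. b : (∃s.(¬D ⊔ E) ⊓ E)?  L(b) = {A, B, C} ∪ {(∀s.(D ⊓ ¬E) ⊔ ¬E)}
   apply at b: A⊑∃s.(¬D ⊔ E)
   open: L(b) ⊇ {A, B, C, ¬E, ∃s.(¬D ⊔ E), …} (+ ∃-successors) — b ∉ (∃s.(¬D ⊔ E) ⊓ E) possible
2. Hence b : (∃s.(¬D ⊔ E) ⊓ E): not entailed.

No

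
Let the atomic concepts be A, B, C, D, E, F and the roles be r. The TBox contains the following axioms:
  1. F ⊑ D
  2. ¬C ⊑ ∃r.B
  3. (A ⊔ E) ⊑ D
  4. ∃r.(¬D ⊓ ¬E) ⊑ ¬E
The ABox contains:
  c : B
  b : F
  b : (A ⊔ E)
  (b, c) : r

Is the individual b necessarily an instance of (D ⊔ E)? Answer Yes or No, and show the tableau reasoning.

Yes

1. b : (D ⊔ E)?  L(b) = {F, (A ⊔ E)} ∪ {(¬D ⊓ ¬E)}
   clash {E, ¬E} at b — b ∈ (D ⊔ E)
2. Hence b : (D ⊔ E): entailed.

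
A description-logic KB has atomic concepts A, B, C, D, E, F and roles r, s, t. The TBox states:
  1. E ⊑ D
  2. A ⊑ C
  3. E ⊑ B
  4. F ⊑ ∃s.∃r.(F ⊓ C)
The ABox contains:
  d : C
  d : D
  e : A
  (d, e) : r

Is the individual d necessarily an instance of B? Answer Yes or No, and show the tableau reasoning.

1. d : B?  L(d) = {C, D} ∪ {¬B}
   open: L(d) ⊇ {C, D, ¬B, ¬E, ¬F} — d ∉ B possible
2. Hence d : B: not entailed.

No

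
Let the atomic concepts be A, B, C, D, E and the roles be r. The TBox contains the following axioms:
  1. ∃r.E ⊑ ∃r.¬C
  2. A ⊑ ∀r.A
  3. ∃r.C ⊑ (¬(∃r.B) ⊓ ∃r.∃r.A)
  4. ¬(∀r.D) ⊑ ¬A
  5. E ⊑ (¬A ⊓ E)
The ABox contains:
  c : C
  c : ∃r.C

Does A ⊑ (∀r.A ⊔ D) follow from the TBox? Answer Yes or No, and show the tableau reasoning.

Yes

1. A ⊑ (∀r.A ⊔ D)  ⇔  (A ⊓ (∃r.¬A ⊓ ¬D)) unsat w.r.t. T
   all branches close; clash {A, ¬A} at x₀
2. Hence A ⊑ (∀r.A ⊔ D): entailed.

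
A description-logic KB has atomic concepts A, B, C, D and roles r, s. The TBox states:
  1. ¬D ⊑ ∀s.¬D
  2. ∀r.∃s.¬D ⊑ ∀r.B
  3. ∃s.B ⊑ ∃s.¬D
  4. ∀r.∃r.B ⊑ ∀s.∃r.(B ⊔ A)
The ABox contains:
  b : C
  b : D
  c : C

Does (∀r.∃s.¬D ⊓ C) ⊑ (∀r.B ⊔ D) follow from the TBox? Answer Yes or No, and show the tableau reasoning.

Yes

1. (∀r.∃s.¬D ⊓ C) ⊑ (∀r.B ⊔ D)  ⇔  ((∀r.∃s.¬D ⊓ C) ⊓ (∃r.¬B ⊓ ¬D)) unsat w.r.t. T
   all branches close; clash {B, ¬B} at an ∃-successor
2. Hence (∀r.∃s.¬D ⊓ C) ⊑ (∀r.B ⊔ D): entailed.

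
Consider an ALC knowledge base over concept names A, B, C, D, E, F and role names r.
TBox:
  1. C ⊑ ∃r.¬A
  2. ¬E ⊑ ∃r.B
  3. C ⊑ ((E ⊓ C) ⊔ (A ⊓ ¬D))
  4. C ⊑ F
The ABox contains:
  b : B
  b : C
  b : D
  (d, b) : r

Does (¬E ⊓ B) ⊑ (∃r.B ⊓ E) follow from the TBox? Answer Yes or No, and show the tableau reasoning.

1. (¬E ⊓ B) ⊑ (∃r.B ⊓ E)  ⇔  ((¬E ⊓ B) ⊓ (∀r.¬B ⊔ ¬E)) unsat w.r.t. T
   apply at x₀: ¬E⊑∃r.B
   open: L(x₀) ⊇ {B, ¬C, ¬E, ∃r.B} (+ ∃-successors)
2. Hence (¬E ⊓ B) ⊑ (∃r.B ⊓ E): not entailed.

No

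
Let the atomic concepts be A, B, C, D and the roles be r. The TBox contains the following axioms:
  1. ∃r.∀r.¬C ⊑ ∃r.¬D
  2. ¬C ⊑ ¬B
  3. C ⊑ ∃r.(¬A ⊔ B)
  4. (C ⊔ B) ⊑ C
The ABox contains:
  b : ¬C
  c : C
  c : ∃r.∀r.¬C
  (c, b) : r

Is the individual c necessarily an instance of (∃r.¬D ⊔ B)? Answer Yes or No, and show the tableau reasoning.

1. c : (∃r.¬D ⊔ B)?  L(c) = {C, ∃r.∀r.¬C} ∪ {(∀r.D ⊓ ¬B)}
   clash {D, ¬D} at an ∃-successor — c ∈ (∃r.¬D ⊔ B)
2. Hence c : (∃r.¬D ⊔ B): entailed.

Yes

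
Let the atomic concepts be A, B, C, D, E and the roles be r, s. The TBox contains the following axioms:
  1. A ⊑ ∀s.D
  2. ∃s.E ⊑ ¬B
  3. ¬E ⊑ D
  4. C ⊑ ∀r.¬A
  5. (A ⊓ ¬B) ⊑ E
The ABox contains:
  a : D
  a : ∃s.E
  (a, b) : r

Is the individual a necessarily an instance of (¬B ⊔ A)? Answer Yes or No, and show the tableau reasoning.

Yes

1. a : (¬B ⊔ A)?  L(a) = {D, ∃s.E} ∪ {(B ⊓ ¬A)}
   clash {B, ¬B} at a — a ∈ (¬B ⊔ A)
2. Hence a : (¬B ⊔ A): entailed.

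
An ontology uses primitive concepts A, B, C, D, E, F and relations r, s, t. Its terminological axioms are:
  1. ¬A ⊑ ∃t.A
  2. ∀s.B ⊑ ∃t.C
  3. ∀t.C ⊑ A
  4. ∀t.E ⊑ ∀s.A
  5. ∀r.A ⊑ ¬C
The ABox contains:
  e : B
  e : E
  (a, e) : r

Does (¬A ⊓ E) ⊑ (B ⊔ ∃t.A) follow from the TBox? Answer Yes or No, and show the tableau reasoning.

1. (¬A ⊓ E) ⊑ (B ⊔ ∃t.A)  ⇔  ((¬A ⊓ E) ⊓ (¬B ⊓ ∀t.¬A)) unsat w.r.t. T
   all branches close; clash {A, ¬A} at x₀
2. Hence (¬A ⊓ E) ⊑ (B ⊔ ∃t.A): entailed.

Yes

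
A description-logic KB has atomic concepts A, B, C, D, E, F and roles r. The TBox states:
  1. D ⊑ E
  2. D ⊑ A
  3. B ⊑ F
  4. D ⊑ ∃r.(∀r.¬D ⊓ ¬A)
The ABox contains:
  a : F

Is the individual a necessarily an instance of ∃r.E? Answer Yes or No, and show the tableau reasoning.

1. a : ∃r.E?  L(a) = {F} ∪ {∀r.¬E}
   open: L(a) ⊇ {F, ¬D, ∀r.¬E} — a ∉ ∃r.E possible
2. Hence a : ∃r.E: not entailed.

No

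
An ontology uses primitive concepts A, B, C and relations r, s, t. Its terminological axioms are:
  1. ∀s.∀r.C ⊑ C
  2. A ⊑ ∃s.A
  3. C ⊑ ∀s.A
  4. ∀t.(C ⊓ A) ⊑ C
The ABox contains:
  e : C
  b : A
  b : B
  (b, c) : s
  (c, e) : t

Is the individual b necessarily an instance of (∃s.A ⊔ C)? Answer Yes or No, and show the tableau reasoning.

Yes

1. b : (∃s.A ⊔ C)?  L(b) = {A, B} ∪ {(∀s.¬A ⊓ ¬C)}
   clash {C, ¬C} at b — b ∈ (∃s.A ⊔ C)
2. Hence b : (∃s.A ⊔ C): entailed.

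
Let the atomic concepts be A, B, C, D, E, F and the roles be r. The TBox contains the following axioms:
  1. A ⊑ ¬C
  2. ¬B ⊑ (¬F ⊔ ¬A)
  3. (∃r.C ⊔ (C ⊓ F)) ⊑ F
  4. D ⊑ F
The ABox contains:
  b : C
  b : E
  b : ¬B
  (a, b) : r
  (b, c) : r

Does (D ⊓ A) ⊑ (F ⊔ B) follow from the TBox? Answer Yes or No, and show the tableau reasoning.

1. (D ⊓ A) ⊑ (F ⊔ B)  ⇔  ((D ⊓ A) ⊓ (¬F ⊓ ¬B)) unsat w.r.t. T
   all branches close; clash {F, ¬F} at x₀
2. Hence (D ⊓ A) ⊑ (F ⊔ B): entailed.

Yes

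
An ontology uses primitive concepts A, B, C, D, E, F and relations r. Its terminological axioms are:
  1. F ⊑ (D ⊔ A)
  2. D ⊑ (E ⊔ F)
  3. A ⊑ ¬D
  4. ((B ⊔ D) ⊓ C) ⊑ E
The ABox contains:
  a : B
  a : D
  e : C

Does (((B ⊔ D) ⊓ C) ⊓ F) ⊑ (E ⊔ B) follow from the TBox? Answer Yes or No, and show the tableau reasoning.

1. (((B ⊔ D) ⊓ C) ⊓ F) ⊑ (E ⊔ B)  ⇔  ((((B ⊔ D) ⊓ C) ⊓ F) ⊓ (¬E ⊓ ¬B)) unsat w.r.t. T
   all branches close; clash {D, ¬D} at x₀
2. Hence (((B ⊔ D) ⊓ C) ⊓ F) ⊑ (E ⊔ B): entailed.

Yes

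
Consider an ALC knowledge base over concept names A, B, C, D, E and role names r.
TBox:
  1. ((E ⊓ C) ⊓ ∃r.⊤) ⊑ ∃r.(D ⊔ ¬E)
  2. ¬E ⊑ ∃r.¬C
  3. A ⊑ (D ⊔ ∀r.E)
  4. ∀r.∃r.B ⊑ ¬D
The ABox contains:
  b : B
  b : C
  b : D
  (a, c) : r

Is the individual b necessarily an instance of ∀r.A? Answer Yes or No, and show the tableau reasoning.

No

1. b : ∀r.A?  L(b) = {B, C, D} ∪ {∃r.¬A}
   open: L(b) ⊇ {B, C, D, E, ¬A, …} (+ ∃-successors) — b ∉ ∀r.A possible
2. Hence b : ∀r.A: not entailed.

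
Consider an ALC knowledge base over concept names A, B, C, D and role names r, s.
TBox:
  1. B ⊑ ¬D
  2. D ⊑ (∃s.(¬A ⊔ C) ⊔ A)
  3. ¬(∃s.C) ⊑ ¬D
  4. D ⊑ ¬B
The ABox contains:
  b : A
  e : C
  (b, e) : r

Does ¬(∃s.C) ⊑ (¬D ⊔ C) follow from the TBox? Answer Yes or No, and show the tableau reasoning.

Yes

1. ¬(∃s.C) ⊑ (¬D ⊔ C)  ⇔  (∀s.¬C ⊓ (D ⊓ ¬C)) unsat w.r.t. T
   all branches close; clash {D, ¬D} at x₀
2. Hence ¬(∃s.C) ⊑ (¬D ⊔ C): entailed.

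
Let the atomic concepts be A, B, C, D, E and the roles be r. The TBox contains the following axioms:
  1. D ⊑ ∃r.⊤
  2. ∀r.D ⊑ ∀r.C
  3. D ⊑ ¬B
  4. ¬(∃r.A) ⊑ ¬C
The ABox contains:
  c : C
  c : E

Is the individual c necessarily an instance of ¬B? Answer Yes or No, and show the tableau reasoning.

1. c : ¬B?  L(c) = {C, E} ∪ {B}
   open: L(c) ⊇ {B, C, E, ¬D, ∃r.A, …} (+ ∃-successors) — c ∉ ¬B possible
2. Hence c : ¬B: not entailed.

No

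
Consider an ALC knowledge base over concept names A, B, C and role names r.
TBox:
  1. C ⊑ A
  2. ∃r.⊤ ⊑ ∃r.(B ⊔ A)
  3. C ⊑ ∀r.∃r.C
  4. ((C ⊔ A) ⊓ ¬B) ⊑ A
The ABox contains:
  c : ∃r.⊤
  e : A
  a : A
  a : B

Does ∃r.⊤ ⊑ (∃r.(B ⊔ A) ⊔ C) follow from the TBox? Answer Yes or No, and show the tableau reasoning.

Yes

1. ∃r.⊤ ⊑ (∃r.(B ⊔ A) ⊔ C)  ⇔  (∃r.⊤ ⊓ (∀r.(¬B ⊓ ¬A) ⊓ ¬C)) unsat w.r.t. T
   all branches close; clash {A, ¬A} at an ∃-successor
2. Hence ∃r.⊤ ⊑ (∃r.(B ⊔ A) ⊔ C): entailed.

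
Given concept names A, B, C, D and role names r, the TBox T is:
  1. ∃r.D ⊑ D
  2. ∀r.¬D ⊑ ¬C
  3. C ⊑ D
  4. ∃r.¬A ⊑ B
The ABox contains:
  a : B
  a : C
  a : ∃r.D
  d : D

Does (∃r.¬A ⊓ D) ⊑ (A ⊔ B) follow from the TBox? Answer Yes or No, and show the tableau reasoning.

Yes

1. (∃r.¬A ⊓ D) ⊑ (A ⊔ B)  ⇔  ((∃r.¬A ⊓ D) ⊓ (¬A ⊓ ¬B)) unsat w.r.t. T
   all branches close; clash {B, ¬B} at x₀
2. Hence (∃r.¬A ⊓ D) ⊑ (A ⊔ B): entailed.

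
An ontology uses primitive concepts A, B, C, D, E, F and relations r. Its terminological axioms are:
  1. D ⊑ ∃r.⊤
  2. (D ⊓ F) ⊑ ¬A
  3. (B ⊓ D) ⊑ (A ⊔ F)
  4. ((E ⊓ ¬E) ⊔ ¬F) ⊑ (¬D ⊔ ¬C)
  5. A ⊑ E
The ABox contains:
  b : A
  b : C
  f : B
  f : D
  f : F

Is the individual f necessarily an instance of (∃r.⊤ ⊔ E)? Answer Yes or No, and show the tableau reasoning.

1. f : (∃r.⊤ ⊔ E)?  L(f) = {B, D, F} ∪ {(∀r.⊥ ⊓ ¬E)}
   clash {E, ¬E} at f — f ∈ (∃r.⊤ ⊔ E)
2. Hence f : (∃r.⊤ ⊔ E): entailed.

Yes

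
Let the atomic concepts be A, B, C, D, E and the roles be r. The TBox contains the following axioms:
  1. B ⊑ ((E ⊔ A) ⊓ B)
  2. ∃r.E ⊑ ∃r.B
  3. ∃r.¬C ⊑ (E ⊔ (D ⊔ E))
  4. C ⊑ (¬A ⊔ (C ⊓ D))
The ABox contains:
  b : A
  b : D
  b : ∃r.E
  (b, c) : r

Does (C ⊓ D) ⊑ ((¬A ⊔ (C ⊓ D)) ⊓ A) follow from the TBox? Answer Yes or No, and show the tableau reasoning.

No

1. (C ⊓ D) ⊑ ((¬A ⊔ (C ⊓ D)) ⊓ A)  ⇔  ((C ⊓ D) ⊓ ((A ⊓ (¬C ⊔ ¬D)) ⊔ ¬A)) unsat w.r.t. T
   apply at x₀: C⊑(¬A ⊔ (C ⊓ D))
   open: L(x₀) ⊇ {C, D, ¬A, ¬B, ∀r.C, …}
2. Hence (C ⊓ D) ⊑ ((¬A ⊔ (C ⊓ D)) ⊓ A): not entailed.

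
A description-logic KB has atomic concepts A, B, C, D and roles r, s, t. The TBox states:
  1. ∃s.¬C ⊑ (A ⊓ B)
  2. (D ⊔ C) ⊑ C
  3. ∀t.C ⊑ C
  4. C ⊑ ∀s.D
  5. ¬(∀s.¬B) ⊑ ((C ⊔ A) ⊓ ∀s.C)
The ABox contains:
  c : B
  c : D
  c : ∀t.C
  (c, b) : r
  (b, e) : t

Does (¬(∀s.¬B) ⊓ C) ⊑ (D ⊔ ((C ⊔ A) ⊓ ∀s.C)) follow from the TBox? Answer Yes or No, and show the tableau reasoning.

Yes

1. (¬(∀s.¬B) ⊓ C) ⊑ (D ⊔ ((C ⊔ A) ⊓ ∀s.C))  ⇔  ((∃s.B ⊓ C) ⊓ (¬D ⊓ ((¬C ⊓ ¬A) ⊔ ∃s.¬C))) unsat w.r.t. T
   all branches close; clash {C, ¬C} at an ∃-successor
2. Hence (¬(∀s.¬B) ⊓ C) ⊑ (D ⊔ ((C ⊔ A) ⊓ ∀s.C)): entailed.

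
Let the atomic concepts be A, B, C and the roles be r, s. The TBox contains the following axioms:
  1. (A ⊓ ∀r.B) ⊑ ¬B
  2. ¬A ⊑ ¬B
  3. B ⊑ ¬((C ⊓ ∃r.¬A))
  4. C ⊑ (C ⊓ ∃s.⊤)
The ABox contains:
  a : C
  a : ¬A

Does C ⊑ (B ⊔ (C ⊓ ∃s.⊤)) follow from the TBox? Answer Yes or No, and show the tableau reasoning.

Yes

1. C ⊑ (B ⊔ (C ⊓ ∃s.⊤))  ⇔  (C ⊓ (¬B ⊓ (¬C ⊔ ∀s.⊥))) unsat w.r.t. T
   all branches close; clash ⊥ at an ∃-successor
2. Hence C ⊑ (B ⊔ (C ⊓ ∃s.⊤)): entailed.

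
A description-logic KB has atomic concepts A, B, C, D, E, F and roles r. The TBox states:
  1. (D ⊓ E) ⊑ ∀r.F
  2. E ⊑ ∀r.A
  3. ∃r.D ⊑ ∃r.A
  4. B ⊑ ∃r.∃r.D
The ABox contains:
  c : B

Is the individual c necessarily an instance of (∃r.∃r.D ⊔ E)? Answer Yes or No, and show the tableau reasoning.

1. c : (∃r.∃r.D ⊔ E)?  L(c) = {B} ∪ {(∀r.∀r.¬D ⊓ ¬E)}
   clash {D, ¬D} at an ∃-successor — c ∈ (∃r.∃r.D ⊔ E)
2. Hence c : (∃r.∃r.D ⊔ E): entailed.

Yes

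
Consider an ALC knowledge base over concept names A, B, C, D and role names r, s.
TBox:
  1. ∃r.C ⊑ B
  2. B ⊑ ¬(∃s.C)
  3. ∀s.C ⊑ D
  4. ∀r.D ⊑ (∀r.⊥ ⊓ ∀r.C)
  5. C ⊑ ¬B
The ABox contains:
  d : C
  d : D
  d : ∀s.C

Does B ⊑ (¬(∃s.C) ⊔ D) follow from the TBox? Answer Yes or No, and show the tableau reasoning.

1. B ⊑ (¬(∃s.C) ⊔ D)  ⇔  (B ⊓ (∃s.C ⊓ ¬D)) unsat w.r.t. T
   all branches close; clash {B, ¬B} at x₀
2. Hence B ⊑ (¬(∃s.C) ⊔ D): entailed.

Yes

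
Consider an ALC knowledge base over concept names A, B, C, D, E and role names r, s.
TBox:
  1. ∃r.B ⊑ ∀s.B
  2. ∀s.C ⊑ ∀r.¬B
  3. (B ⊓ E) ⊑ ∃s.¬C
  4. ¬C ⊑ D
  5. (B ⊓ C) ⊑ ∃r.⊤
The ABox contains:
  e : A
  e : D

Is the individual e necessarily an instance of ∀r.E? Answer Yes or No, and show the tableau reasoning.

No

1. e : ∀r.E?  L(e) = {A, D} ∪ {∃r.¬E}
   open: L(e) ⊇ {A, D, ¬B, ∀r.¬B, ∃r.¬E} (+ ∃-successors) — e ∉ ∀r.E possible
2. Hence e : ∀r.E: not entailed.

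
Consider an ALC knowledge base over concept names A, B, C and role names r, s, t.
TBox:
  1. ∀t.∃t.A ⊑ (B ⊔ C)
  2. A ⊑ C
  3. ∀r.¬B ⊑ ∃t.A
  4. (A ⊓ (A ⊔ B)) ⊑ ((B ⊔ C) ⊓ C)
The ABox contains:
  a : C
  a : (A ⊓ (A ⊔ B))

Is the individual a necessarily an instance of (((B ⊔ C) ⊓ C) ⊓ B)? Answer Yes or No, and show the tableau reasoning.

No

1. a : (((B ⊔ C) ⊓ C) ⊓ B)?  L(a) = {C, (A ⊓ (A ⊔ B))} ∪ {(((¬B ⊓ ¬C) ⊔ ¬C) ⊔ ¬B)}
   apply at a: (A ⊓ (A ⊔ B))⊑((B ⊔ C) ⊓ C)
   open: L(a) ⊇ {A, C, ¬B, ∃r.B} (+ ∃-successors) — a ∉ (((B ⊔ C) ⊓ C) ⊓ B) possible
2. Hence a : (((B ⊔ C) ⊓ C) ⊓ B): not entailed.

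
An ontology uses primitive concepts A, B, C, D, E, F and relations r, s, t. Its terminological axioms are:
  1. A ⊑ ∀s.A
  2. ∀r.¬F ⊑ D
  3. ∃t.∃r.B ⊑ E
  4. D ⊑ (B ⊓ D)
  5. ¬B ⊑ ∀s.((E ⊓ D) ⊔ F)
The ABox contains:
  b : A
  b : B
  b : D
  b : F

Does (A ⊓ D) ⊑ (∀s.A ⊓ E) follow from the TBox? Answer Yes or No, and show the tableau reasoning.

No

1. (A ⊓ D) ⊑ (∀s.A ⊓ E)  ⇔  ((A ⊓ D) ⊓ (∃s.¬A ⊔ ¬E)) unsat w.r.t. T
   apply at x₀: A⊑∀s.A; D⊑(B ⊓ D)
   open: L(x₀) ⊇ {A, B, D, ¬E, ∀s.A, …}
2. Hence (A ⊓ D) ⊑ (∀s.A ⊓ E): not entailed.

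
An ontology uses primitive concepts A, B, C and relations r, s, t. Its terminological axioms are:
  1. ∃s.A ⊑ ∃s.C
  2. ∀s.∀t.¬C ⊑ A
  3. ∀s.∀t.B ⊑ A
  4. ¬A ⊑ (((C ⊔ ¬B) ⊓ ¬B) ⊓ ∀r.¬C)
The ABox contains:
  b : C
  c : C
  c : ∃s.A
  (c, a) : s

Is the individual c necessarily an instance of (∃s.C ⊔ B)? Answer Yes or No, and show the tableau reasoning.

Yes

1. c : (∃s.C ⊔ B)?  L(c) = {C, ∃s.A} ∪ {(∀s.¬C ⊓ ¬B)}
   clash {C, ¬C} at an ∃-successor — c ∈ (∃s.C ⊔ B)
2. Hence c : (∃s.C ⊔ B): entailed.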